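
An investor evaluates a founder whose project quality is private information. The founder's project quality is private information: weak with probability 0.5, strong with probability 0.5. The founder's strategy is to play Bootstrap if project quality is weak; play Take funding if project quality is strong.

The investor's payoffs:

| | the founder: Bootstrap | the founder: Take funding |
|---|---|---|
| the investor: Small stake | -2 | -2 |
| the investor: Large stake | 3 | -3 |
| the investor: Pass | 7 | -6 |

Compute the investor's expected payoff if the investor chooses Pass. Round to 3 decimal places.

0.500

Take the expectation over the founder's project quality, weighting each type's action by its prior probability.
E[Pass] = 0.5·7 + 0.5·(-6) = 3.5 + (-3) = 0.5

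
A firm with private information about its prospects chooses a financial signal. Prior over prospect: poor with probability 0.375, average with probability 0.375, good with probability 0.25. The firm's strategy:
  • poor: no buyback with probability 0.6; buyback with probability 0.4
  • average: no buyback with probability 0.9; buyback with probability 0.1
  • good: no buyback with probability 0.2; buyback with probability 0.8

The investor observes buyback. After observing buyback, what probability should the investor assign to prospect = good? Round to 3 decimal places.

0.516

P(buyback) = 0.375·0.4 + 0.375·0.1 + 0.25·0.8 = 0.3875
P(good | buyback) = (0.25·0.8) / 0.3875 = 0.2 / 0.3875 = 0.516129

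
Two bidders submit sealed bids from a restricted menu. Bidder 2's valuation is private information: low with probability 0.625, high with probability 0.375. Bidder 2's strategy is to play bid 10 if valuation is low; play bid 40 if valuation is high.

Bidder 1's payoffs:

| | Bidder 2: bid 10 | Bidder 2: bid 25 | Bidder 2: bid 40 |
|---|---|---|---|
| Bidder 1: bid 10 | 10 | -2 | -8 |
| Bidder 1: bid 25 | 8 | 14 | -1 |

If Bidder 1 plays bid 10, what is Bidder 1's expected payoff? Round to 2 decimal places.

3.25

E[bid 10] = 0.625·10 + 0.375·(-8) = 6.25 + (-3) = 3.25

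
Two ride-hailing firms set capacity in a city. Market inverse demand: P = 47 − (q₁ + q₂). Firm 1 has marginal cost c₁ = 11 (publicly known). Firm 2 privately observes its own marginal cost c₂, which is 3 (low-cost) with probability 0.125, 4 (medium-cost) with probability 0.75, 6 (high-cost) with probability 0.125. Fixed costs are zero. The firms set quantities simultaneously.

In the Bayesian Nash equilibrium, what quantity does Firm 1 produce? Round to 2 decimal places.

Each type of Firm 2 best-responds to q₁; Firm 1 best-responds to the expected q₂ over Firm 2's types.
Firm 2 with cost c maximizes (47 − (q₁+q₂) − c)·q₂, giving q₂(c) = (47 − c − q₁)/2.
E[c₂] = 0.125·3 + 0.75·4 + 0.125·6 = 4.125
Firm 1's FOC against E[q₂] yields q₁ = (47 − 2·11 + E[c₂])/3 = (47 − 22 + 4.125)/3 = 9.70833.

9.71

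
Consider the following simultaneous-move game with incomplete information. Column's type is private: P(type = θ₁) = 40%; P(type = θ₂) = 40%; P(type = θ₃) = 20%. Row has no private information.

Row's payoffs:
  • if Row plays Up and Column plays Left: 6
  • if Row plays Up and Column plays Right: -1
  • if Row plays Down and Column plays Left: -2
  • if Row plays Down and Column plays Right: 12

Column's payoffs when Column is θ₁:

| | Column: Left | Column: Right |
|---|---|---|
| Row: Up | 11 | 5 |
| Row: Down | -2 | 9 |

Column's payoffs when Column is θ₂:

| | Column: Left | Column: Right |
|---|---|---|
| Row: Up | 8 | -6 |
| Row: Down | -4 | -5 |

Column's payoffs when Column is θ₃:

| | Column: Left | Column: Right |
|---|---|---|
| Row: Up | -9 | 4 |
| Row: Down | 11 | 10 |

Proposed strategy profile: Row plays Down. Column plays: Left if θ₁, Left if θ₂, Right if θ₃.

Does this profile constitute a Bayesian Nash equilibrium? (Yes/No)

No

A profile is a BNE iff every type of every player is best-responding given beliefs about the other side.
Row plays Down: E[Down] = 0.4·(-2) + 0.4·(-2) + 0.2·(12) = 0.8; E[Up] = 4.6. Not best-responding. ✗
Column (type θ₁), facing Down: Left gives -2, Right gives 9. Proposed Left is not best — profitable deviation exists. ✗
Column (type θ₂), facing Down: Left gives -4, Right gives -5. Proposed Left is best. ✓
Column (type θ₃), facing Down: Left gives 11, Right gives 10. Proposed Right is not best — profitable deviation exists. ✗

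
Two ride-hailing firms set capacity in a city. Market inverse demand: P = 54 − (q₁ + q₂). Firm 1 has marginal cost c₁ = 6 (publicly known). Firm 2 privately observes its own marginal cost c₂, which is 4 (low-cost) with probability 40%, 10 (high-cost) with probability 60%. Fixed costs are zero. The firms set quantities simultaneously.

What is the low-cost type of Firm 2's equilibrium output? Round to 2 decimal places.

Type-c best response for Firm 2: q₂(c) = (54 − c)/2 − q₁/2.
Firm 1 maximizes expected profit; its first-order condition is 54 − 2q₁ − E[q₂] − 6 = 0.
Substituting E[q₂] and solving: E[c₂] = 7.6, so q₁ = (54 − 2·6 + 7.6)/3 = 16.5333.
q₂(low-cost) = (54 − 4 − 16.5333)/2 = 16.7333.

16.73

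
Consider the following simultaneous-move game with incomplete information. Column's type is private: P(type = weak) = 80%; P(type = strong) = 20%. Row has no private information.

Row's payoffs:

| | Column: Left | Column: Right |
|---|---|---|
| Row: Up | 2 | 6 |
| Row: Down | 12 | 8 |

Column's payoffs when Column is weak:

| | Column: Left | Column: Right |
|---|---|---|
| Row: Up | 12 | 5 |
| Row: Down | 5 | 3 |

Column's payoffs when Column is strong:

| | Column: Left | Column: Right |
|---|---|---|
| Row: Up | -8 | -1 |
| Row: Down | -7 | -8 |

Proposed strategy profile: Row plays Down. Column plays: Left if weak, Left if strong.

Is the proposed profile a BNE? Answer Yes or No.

Row plays Down: E[Down] = 0.8·(12) + 0.2·(12) = 12; E[Up] = 2. Best-responding. ✓
Column (type weak), facing Down: Left gives 5, Right gives 3. Proposed Left is best. ✓
Column (type strong), facing Down: Left gives -7, Right gives -8. Proposed Left is best. ✓

Yes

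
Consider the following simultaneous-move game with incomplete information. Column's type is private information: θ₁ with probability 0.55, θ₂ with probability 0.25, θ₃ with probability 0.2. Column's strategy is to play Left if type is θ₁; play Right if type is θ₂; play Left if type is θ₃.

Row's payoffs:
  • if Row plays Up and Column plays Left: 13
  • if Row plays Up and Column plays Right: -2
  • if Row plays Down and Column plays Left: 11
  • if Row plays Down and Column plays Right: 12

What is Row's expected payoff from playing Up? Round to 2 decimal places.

E[Up] = 0.55·13 + 0.25·(-2) + 0.2·13 = 7.15 + (-0.5) + 2.6 = 9.25

9.25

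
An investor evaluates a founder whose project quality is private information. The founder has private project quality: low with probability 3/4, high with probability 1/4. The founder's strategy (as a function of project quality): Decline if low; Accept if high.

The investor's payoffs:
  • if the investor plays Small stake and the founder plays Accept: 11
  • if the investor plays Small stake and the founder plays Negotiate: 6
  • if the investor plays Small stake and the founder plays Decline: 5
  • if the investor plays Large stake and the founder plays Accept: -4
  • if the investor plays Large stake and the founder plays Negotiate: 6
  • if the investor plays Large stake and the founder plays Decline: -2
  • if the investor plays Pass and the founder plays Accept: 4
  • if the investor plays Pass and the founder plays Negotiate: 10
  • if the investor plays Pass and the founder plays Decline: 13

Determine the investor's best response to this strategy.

Pass

E[Small stake] = 3/4·(5) + 1/4·(11) = 13/2
E[Large stake] = 3/4·(-2) + 1/4·(-4) = -5/2
E[Pass] = 3/4·(13) + 1/4·(4) = 43/4
Best response: Pass (43/4 is the largest).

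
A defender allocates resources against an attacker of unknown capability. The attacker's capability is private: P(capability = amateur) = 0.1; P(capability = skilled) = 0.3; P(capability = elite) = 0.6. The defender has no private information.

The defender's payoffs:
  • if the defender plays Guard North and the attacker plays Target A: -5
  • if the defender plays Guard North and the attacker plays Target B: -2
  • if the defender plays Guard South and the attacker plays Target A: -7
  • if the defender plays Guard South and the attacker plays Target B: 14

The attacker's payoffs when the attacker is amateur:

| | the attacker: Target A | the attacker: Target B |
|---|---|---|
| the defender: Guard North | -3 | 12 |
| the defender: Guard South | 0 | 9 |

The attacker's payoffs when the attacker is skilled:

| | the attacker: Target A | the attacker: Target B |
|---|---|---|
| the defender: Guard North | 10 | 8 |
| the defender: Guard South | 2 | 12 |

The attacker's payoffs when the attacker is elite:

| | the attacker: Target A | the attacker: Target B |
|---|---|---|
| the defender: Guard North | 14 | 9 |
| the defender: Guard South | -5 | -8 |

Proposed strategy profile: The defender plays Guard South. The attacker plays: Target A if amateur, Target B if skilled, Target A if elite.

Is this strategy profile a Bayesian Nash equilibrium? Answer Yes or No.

No

A profile is a BNE iff every type of every player is best-responding given beliefs about the other side.
The defender plays Guard South: E[Guard South] = 0.1·(-7) + 0.3·(14) + 0.6·(-7) = -0.7; E[Guard North] = -4.1. Best-responding. ✓
The attacker (capability amateur), facing Guard South: Target A gives 0, Target B gives 9. Proposed Target A is not best — profitable deviation exists. ✗
The attacker (capability skilled), facing Guard South: Target A gives 2, Target B gives 12. Proposed Target B is best. ✓
The attacker (capability elite), facing Guard South: Target A gives -5, Target B gives -8. Proposed Target A is best. ✓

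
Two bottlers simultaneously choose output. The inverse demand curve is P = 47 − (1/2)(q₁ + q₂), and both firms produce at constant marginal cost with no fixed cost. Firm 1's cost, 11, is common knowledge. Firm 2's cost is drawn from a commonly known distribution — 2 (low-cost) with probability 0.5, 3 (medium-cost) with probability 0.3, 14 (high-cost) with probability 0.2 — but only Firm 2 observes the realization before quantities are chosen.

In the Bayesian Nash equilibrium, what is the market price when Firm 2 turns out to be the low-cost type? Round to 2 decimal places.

Type-c best response for Firm 2: q₂(c) = (47 − c) − q₁/2.
Firm 1 maximizes expected profit; its first-order condition is 47 − q₁ − (1/2)E[q₂] − 11 = 0.
Substituting E[q₂] and solving: E[c₂] = 4.7, so q₁ = (47 − 2·11 + 4.7)/(3/2) = 19.8.
q₂(low-cost) = 35.1, so P = 47 − (1/2)·(19.8 + 35.1) = 19.55.

19.55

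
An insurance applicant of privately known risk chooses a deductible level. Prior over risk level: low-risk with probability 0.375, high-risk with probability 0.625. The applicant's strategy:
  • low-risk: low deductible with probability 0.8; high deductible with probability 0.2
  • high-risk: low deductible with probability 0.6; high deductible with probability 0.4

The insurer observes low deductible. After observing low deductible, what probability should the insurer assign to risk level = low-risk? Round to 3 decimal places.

P(low deductible) = 0.375·0.8 + 0.625·0.6 = 0.675
P(low-risk | low deductible) = (0.375·0.8) / 0.675 = 0.3 / 0.675 = 0.444444

0.444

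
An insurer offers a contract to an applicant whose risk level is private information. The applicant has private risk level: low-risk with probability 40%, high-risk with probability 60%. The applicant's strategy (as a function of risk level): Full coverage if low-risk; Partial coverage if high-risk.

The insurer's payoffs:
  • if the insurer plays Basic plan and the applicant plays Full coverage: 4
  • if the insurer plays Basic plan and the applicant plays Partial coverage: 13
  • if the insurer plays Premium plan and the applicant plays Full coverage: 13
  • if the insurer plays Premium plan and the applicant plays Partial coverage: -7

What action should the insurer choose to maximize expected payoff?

Basic plan

E[Basic plan] = 0.4·(4) + 0.6·(13) = 9.4
E[Premium plan] = 0.4·(13) + 0.6·(-7) = 1
Best response: Basic plan (9.4 is the largest).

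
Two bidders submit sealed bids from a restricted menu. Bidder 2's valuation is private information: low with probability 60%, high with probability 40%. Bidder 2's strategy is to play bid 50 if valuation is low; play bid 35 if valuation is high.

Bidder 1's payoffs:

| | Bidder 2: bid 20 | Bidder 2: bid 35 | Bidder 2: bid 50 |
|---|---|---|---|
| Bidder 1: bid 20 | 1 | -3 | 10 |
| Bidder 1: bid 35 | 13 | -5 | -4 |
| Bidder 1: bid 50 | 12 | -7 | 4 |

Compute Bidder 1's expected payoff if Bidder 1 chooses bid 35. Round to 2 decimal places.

Take the expectation over Bidder 2's valuation, weighting each type's action by its prior probability.
E[bid 35] = 0.6·(-4) + 0.4·(-5) = (-2.4) + (-2) = -4.4

-4.40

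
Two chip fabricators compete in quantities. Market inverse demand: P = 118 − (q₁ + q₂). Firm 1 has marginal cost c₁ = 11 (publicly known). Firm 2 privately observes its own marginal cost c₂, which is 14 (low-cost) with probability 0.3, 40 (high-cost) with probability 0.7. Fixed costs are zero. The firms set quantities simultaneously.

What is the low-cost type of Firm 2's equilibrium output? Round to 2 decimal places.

Type-c best response for Firm 2: q₂(c) = (118 − c)/2 − q₁/2.
Firm 1 maximizes expected profit; its first-order condition is 118 − 2q₁ − E[q₂] − 11 = 0.
Substituting E[q₂] and solving: E[c₂] = 32.2, so q₁ = (118 − 2·11 + 32.2)/3 = 42.7333.
q₂(low-cost) = (118 − 14 − 42.7333)/2 = 30.6333.

30.63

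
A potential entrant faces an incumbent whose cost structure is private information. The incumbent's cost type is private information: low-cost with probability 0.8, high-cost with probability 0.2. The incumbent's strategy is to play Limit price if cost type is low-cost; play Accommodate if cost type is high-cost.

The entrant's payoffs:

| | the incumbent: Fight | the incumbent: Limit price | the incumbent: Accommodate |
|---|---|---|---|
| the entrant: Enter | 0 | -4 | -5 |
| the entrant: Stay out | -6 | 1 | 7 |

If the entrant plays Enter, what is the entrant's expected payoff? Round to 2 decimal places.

Take the expectation over the incumbent's cost type, weighting each type's action by its prior probability.
E[Enter] = 0.8·(-4) + 0.2·(-5) = (-3.2) + (-1) = -4.2

-4.20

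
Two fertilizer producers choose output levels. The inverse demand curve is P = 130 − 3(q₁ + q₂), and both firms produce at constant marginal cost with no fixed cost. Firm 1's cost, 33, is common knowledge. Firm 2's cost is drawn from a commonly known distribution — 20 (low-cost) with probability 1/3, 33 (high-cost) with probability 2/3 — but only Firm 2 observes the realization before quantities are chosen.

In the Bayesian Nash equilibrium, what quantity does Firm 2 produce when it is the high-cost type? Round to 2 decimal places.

11.02

Type-c best response for Firm 2: q₂(c) = (130 − c)/6 − q₁/2.
Firm 1 maximizes expected profit; its first-order condition is 130 − 6q₁ − 3E[q₂] − 33 = 0.
Substituting E[q₂] and solving: E[c₂] = 28.6667, so q₁ = (130 − 2·33 + 28.6667)/9 = 10.2963.
q₂(high-cost) = (130 − 33 − 3·10.2963)/6 = 11.0185.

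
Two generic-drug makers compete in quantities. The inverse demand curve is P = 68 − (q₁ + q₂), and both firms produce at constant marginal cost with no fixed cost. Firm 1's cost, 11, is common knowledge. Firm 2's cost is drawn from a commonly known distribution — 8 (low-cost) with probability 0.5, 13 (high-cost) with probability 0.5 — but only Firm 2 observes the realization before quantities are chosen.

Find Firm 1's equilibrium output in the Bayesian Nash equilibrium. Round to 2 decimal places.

Type-c best response for Firm 2: q₂(c) = (68 − c)/2 − q₁/2.
Firm 1 maximizes expected profit; its first-order condition is 68 − 2q₁ − E[q₂] − 11 = 0.
Substituting E[q₂] and solving: E[c₂] = 10.5, so q₁ = (68 − 2·11 + 10.5)/3 = 18.8333.

18.83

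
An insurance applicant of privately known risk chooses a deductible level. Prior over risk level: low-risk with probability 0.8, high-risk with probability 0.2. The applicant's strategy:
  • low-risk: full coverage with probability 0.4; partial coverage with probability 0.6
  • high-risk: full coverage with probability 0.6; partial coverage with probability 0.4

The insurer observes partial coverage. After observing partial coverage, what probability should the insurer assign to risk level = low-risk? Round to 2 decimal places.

P(partial coverage) = 0.8·0.6 + 0.2·0.4 = 0.56
P(low-risk | partial coverage) = (0.8·0.6) / 0.56 = 0.48 / 0.56 = 0.857143

0.86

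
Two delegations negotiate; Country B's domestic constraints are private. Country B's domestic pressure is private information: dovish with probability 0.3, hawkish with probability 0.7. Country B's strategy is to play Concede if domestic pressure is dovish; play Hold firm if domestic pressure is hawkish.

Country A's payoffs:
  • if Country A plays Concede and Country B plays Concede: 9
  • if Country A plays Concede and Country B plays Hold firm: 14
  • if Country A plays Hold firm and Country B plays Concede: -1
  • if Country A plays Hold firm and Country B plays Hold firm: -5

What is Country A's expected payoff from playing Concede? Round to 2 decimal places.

Take the expectation over Country B's domestic pressure, weighting each type's action by its prior probability.
E[Concede] = 0.3·9 + 0.7·14 = 2.7 + 9.8 = 12.5

12.50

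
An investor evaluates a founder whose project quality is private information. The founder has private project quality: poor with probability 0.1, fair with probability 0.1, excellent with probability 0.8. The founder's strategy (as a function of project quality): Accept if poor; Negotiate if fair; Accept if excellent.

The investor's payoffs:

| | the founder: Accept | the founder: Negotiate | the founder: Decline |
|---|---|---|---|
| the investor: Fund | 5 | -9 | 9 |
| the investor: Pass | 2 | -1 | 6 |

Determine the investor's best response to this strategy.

E[Fund] = 0.1·(5) + 0.1·(-9) + 0.8·(5) = 3.6
E[Pass] = 0.1·(2) + 0.1·(-1) + 0.8·(2) = 1.7
Best response: Fund (3.6 is the largest).

Fund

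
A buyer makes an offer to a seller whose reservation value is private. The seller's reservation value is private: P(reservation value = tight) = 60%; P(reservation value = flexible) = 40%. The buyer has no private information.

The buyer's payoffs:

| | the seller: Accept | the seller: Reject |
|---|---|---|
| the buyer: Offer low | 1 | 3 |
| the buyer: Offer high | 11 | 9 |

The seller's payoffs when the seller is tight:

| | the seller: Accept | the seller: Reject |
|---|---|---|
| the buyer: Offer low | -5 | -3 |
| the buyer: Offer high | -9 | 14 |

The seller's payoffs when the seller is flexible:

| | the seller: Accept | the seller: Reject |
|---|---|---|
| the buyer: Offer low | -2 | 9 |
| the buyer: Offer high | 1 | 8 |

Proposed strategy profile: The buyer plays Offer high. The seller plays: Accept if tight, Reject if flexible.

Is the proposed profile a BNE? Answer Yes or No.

A profile is a BNE iff every type of every player is best-responding given beliefs about the other side.
The buyer plays Offer high: E[Offer high] = 0.6·(11) + 0.4·(9) = 10.2; E[Offer low] = 1.8. Best-responding. ✓
The seller (reservation value tight), facing Offer high: Accept gives -9, Reject gives 14. Proposed Accept is not best — profitable deviation exists. ✗
The seller (reservation value flexible), facing Offer high: Accept gives 1, Reject gives 8. Proposed Reject is best. ✓

No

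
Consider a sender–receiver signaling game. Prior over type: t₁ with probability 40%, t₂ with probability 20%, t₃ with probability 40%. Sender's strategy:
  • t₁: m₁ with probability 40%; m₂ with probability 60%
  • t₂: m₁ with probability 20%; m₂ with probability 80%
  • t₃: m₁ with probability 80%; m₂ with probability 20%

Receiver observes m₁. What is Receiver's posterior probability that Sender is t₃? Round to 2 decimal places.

0.62

Apply Bayes' rule using the sender's strategy as the likelihood.
P(m₁) = 0.4·0.4 + 0.2·0.2 + 0.4·0.8 = 0.52
P(t₃ | m₁) = (0.4·0.8) / 0.52 = 0.32 / 0.52 = 0.615385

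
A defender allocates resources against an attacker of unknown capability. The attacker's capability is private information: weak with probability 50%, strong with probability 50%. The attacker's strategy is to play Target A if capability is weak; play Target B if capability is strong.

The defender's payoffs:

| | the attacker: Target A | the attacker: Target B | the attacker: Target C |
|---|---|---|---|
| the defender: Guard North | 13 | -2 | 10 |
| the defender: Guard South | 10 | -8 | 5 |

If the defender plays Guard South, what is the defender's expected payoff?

Take the expectation over the attacker's capability, weighting each type's action by its prior probability.
E[Guard South] = 0.5·10 + 0.5·(-8) = 5 + (-4) = 1

1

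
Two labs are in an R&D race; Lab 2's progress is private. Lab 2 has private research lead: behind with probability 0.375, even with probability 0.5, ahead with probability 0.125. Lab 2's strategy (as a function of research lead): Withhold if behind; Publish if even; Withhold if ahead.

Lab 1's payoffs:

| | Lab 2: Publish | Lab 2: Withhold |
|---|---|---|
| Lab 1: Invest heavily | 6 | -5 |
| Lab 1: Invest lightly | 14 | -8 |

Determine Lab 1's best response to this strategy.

E[Invest heavily] = 0.375·(-5) + 0.5·(6) + 0.125·(-5) = 0.5
E[Invest lightly] = 0.375·(-8) + 0.5·(14) + 0.125·(-8) = 3
Best response: Invest lightly (3 is the largest).

Invest lightly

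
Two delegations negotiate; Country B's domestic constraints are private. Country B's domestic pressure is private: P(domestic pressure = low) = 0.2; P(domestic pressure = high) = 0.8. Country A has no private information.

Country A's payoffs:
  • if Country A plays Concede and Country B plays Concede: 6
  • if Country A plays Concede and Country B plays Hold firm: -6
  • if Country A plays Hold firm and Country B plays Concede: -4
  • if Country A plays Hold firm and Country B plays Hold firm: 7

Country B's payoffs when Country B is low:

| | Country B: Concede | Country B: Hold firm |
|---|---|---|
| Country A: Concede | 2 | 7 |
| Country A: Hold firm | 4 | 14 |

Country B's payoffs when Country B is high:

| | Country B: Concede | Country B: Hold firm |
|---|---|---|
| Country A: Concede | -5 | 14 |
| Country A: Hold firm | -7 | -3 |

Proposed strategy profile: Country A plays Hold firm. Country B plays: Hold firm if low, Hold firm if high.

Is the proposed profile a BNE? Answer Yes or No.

Country A plays Hold firm: E[Hold firm] = 0.2·(7) + 0.8·(7) = 7; E[Concede] = -6. Best-responding. ✓
Country B (domestic pressure low), facing Hold firm: Concede gives 4, Hold firm gives 14. Proposed Hold firm is best. ✓
Country B (domestic pressure high), facing Hold firm: Concede gives -7, Hold firm gives -3. Proposed Hold firm is best. ✓

Yes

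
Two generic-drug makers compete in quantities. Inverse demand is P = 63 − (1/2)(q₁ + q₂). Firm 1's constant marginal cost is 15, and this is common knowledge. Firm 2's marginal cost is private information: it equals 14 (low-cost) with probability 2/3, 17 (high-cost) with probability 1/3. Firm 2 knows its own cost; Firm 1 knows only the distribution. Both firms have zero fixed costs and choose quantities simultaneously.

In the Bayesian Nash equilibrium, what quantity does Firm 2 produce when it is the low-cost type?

Type-c best response for Firm 2: q₂(c) = (63 − c) − q₁/2.
Firm 1 maximizes expected profit; its first-order condition is 63 − q₁ − (1/2)E[q₂] − 15 = 0.
Substituting E[q₂] and solving: E[c₂] = 15, so q₁ = (63 − 2·15 + 15)/(3/2) = 32.
q₂(low-cost) = (63 − 14 − (1/2)·32) = 33.

33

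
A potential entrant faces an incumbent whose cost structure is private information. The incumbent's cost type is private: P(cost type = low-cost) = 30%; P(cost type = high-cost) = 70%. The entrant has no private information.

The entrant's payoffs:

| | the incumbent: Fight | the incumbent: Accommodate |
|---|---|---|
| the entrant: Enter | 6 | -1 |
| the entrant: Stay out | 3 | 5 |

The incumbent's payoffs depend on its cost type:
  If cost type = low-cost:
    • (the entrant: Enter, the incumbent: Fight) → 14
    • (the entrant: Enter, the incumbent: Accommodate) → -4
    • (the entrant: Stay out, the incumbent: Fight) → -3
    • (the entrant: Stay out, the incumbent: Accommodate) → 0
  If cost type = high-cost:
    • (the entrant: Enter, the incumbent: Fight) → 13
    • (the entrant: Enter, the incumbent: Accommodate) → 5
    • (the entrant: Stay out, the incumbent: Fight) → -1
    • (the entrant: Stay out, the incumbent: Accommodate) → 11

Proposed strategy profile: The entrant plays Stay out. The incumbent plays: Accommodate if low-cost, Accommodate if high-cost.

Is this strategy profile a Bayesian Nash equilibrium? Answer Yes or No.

The entrant plays Stay out: E[Stay out] = 0.3·(5) + 0.7·(5) = 5; E[Enter] = -1. Best-responding. ✓
The incumbent (cost type low-cost), facing Stay out: Fight gives -3, Accommodate gives 0. Proposed Accommodate is best. ✓
The incumbent (cost type high-cost), facing Stay out: Fight gives -1, Accommodate gives 11. Proposed Accommodate is best. ✓

Yes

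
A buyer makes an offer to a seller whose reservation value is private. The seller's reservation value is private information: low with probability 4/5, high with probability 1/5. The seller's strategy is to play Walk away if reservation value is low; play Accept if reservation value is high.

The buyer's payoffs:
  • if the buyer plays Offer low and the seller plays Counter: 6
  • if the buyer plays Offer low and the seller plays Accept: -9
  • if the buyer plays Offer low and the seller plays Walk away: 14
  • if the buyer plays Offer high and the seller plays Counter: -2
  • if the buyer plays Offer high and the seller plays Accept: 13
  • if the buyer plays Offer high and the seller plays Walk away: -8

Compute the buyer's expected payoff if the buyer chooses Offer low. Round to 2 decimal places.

E[Offer low] = 4/5·14 + 1/5·(-9) = 56/5 + (-9/5) = 47/5

9.40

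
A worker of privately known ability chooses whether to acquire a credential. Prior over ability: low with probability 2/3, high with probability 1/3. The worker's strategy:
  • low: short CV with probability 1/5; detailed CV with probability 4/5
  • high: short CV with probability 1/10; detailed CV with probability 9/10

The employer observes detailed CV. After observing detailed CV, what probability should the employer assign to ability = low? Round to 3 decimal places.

0.640

Apply Bayes' rule using the sender's strategy as the likelihood.
P(detailed CV) = (2/3)·(4/5) + (1/3)·(9/10) = 5/6
P(low | detailed CV) = ((2/3)·(4/5)) / (5/6) = (8/15) / (5/6) = 16/25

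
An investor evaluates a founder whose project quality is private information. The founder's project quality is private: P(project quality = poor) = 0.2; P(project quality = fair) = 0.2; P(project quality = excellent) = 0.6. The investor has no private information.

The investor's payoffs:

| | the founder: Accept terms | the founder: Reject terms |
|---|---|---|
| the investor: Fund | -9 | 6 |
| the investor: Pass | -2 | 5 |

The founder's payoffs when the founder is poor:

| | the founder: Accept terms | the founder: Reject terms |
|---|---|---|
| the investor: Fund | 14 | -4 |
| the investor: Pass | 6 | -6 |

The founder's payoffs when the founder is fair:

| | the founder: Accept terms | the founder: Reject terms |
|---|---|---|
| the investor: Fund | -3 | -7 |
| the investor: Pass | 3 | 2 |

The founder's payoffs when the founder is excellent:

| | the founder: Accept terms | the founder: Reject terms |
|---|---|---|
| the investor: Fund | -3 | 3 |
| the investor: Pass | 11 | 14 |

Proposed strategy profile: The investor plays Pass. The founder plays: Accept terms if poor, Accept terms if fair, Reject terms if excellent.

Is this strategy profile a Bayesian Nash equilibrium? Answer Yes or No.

The investor plays Pass: E[Pass] = 0.2·(-2) + 0.2·(-2) + 0.6·(5) = 2.2; E[Fund] = 0. Best-responding. ✓
The founder (project quality poor), facing Pass: Accept terms gives 6, Reject terms gives -6. Proposed Accept terms is best. ✓
The founder (project quality fair), facing Pass: Accept terms gives 3, Reject terms gives 2. Proposed Accept terms is best. ✓
The founder (project quality excellent), facing Pass: Accept terms gives 11, Reject terms gives 14. Proposed Reject terms is best. ✓

Yes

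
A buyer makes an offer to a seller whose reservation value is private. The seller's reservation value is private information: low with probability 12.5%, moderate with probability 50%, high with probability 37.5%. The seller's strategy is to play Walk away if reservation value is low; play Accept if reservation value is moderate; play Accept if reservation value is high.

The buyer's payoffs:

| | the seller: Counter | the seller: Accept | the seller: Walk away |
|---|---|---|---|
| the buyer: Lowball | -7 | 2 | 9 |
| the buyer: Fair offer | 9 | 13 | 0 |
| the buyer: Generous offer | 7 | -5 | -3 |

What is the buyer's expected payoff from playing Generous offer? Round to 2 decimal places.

E[Generous offer] = 0.125·(-3) + 0.5·(-5) + 0.375·(-5) = (-0.375) + (-2.5) + (-1.875) = -4.75

-4.75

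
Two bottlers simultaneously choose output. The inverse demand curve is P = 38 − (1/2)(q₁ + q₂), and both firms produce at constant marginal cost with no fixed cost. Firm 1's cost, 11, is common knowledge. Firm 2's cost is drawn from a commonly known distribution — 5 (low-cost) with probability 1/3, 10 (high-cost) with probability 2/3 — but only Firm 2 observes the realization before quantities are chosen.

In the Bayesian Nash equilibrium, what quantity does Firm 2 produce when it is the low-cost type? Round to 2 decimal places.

24.89

Each type of Firm 2 best-responds to q₁; Firm 1 best-responds to the expected q₂ over Firm 2's types.
Firm 2 with cost c maximizes (38 − (1/2)(q₁+q₂) − c)·q₂, giving q₂(c) = (38 − c − (1/2)q₁).
E[c₂] = 1/3·5 + 2/3·10 = 8.33333
Firm 1's FOC against E[q₂] yields q₁ = (38 − 2·11 + E[c₂])/(3/2) = (38 − 22 + 8.33333)/(3/2) = 16.2222.
q₂(low-cost) = (38 − 5 − (1/2)·16.2222) = 24.8889.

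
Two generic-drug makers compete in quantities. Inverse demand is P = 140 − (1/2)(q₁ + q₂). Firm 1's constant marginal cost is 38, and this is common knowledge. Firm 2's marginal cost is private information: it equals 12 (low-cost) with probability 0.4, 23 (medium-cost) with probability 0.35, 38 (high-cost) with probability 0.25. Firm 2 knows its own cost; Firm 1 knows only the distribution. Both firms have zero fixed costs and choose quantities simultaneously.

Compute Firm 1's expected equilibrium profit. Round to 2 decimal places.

1656.96

Type-c best response for Firm 2: q₂(c) = (140 − c) − q₁/2.
Firm 1 maximizes expected profit; its first-order condition is 140 − q₁ − (1/2)E[q₂] − 38 = 0.
Substituting E[q₂] and solving: E[c₂] = 22.35, so q₁ = (140 − 2·38 + 22.35)/(3/2) = 57.5667.
E[P] = 140 − (1/2)·(q₁ + E[q₂]) = 66.7833; Firm 1's expected profit = (E[P] − 38)·q₁ = (66.7833 − 38)·57.5667 = 1656.96.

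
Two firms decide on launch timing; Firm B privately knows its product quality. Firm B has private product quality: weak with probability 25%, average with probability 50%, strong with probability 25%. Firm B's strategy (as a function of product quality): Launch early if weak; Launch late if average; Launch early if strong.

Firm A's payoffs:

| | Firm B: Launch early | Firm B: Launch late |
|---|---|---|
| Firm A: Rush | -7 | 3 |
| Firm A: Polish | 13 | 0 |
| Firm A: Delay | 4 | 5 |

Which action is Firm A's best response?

E[Rush] = 0.25·(-7) + 0.5·(3) + 0.25·(-7) = -2
E[Polish] = 0.25·(13) + 0.5·(0) + 0.25·(13) = 6.5
E[Delay] = 0.25·(4) + 0.5·(5) + 0.25·(4) = 4.5
Best response: Polish (6.5 is the largest).

Polish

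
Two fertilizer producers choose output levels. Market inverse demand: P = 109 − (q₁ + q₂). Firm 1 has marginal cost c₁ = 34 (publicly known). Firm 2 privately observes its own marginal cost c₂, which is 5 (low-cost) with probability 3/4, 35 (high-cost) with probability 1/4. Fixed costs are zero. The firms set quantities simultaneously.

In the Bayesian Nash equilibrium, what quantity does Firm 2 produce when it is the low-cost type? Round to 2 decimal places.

43.08

Type-c best response for Firm 2: q₂(c) = (109 − c)/2 − q₁/2.
Firm 1 maximizes expected profit; its first-order condition is 109 − 2q₁ − E[q₂] − 34 = 0.
Substituting E[q₂] and solving: E[c₂] = 12.5, so q₁ = (109 − 2·34 + 12.5)/3 = 17.8333.
q₂(low-cost) = (109 − 5 − 17.8333)/2 = 43.0833.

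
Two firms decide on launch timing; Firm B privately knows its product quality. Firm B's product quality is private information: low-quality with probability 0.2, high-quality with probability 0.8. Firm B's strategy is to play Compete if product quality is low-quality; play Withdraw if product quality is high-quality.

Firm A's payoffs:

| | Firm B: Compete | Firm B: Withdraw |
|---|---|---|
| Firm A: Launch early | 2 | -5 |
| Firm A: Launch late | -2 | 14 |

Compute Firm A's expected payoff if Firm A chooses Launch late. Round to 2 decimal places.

10.80

Take the expectation over Firm B's product quality, weighting each type's action by its prior probability.
E[Launch late] = 0.2·(-2) + 0.8·14 = (-0.4) + 11.2 = 10.8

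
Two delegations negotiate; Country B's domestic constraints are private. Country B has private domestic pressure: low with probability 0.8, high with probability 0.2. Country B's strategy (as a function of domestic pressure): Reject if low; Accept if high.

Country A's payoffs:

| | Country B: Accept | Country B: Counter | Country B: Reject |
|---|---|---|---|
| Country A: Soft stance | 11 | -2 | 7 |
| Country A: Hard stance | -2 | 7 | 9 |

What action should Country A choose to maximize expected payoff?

E[Soft stance] = 0.8·(7) + 0.2·(11) = 7.8
E[Hard stance] = 0.8·(9) + 0.2·(-2) = 6.8
Best response: Soft stance (7.8 is the largest).

Soft stance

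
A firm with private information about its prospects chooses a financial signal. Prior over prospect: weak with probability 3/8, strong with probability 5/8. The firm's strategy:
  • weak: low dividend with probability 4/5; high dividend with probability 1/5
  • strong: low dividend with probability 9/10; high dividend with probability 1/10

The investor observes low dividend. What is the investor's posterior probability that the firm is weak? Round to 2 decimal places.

P(low dividend) = (3/8)·(4/5) + (5/8)·(9/10) = 69/80
P(weak | low dividend) = ((3/8)·(4/5)) / (69/80) = (3/10) / (69/80) = 8/23

0.35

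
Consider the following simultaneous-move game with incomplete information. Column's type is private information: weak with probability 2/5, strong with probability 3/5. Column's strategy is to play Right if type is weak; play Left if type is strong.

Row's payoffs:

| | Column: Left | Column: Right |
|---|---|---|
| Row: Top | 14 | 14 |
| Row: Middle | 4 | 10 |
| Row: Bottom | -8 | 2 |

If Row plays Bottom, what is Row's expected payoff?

-4

Take the expectation over Column's type, weighting each type's action by its prior probability.
E[Bottom] = 2/5·2 + 3/5·(-8) = 4/5 + (-24/5) = -4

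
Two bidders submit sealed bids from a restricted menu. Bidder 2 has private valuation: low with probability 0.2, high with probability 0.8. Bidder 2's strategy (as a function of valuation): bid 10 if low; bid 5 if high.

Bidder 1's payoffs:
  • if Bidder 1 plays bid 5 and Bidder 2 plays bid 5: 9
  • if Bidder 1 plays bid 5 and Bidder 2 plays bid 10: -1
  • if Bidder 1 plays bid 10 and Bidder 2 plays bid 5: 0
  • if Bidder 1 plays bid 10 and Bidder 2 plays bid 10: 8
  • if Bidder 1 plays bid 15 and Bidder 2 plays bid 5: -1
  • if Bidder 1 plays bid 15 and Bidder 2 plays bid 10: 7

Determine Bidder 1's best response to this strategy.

Compute Bidder 1's expected payoff for each action, taking the expectation over Bidder 2's type.
E[bid 5] = 0.2·(-1) + 0.8·(9) = 7
E[bid 10] = 0.2·(8) + 0.8·(0) = 1.6
E[bid 15] = 0.2·(7) + 0.8·(-1) = 0.6
Best response: bid 5 (7 is the largest).

bid 5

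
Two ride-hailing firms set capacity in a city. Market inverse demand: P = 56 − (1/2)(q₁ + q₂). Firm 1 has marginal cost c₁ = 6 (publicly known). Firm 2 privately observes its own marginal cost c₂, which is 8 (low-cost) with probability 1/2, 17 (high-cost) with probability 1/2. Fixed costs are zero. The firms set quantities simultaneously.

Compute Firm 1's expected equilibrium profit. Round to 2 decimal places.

Type-c best response for Firm 2: q₂(c) = (56 − c) − q₁/2.
Firm 1 maximizes expected profit; its first-order condition is 56 − q₁ − (1/2)E[q₂] − 6 = 0.
Substituting E[q₂] and solving: E[c₂] = 12.5, so q₁ = (56 − 2·6 + 12.5)/(3/2) = 37.6667.
E[P] = 56 − (1/2)·(q₁ + E[q₂]) = 24.8333; Firm 1's expected profit = (E[P] − 6)·q₁ = (24.8333 − 6)·37.6667 = 709.389.

709.39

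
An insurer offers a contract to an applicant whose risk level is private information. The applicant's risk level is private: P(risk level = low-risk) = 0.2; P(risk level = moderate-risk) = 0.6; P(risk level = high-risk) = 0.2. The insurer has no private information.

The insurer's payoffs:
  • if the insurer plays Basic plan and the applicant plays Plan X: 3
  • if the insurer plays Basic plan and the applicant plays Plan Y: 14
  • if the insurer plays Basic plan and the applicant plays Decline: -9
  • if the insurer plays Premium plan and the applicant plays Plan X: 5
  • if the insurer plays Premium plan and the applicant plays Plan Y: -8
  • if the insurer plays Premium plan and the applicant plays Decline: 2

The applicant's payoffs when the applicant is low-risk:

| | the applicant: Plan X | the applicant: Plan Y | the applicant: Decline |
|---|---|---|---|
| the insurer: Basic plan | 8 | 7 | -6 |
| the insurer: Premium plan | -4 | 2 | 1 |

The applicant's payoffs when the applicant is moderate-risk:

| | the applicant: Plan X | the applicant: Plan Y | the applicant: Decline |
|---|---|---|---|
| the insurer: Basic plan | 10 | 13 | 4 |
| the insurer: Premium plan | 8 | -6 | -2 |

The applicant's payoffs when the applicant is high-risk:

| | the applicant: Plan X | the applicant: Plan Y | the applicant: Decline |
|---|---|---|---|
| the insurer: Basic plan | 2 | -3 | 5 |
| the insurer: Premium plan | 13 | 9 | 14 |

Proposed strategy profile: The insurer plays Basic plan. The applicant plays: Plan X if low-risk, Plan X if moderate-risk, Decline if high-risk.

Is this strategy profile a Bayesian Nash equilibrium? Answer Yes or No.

No

The insurer plays Basic plan: E[Basic plan] = 0.2·(3) + 0.6·(3) + 0.2·(-9) = 0.6; E[Premium plan] = 4.4. Not best-responding. ✗
The applicant (risk level low-risk), facing Basic plan: Plan X gives 8, Plan Y gives 7, Decline gives -6. Proposed Plan X is best. ✓
The applicant (risk level moderate-risk), facing Basic plan: Plan X gives 10, Plan Y gives 13, Decline gives 4. Proposed Plan X is not best — profitable deviation exists. ✗
The applicant (risk level high-risk), facing Basic plan: Plan X gives 2, Plan Y gives -3, Decline gives 5. Proposed Decline is best. ✓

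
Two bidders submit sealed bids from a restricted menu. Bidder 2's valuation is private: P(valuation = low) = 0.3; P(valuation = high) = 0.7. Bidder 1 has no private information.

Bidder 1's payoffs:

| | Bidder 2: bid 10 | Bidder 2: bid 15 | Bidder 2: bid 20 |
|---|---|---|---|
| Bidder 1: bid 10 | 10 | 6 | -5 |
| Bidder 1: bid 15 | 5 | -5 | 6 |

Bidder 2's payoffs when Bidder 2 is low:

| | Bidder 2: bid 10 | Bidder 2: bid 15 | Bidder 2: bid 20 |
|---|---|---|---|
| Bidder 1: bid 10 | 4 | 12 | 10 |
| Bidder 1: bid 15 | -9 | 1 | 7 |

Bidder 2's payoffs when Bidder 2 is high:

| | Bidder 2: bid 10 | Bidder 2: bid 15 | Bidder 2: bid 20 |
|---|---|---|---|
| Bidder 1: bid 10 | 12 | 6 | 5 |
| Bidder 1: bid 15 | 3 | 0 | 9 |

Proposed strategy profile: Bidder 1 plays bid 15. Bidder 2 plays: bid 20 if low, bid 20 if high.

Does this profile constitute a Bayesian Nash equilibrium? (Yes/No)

Bidder 1 plays bid 15: E[bid 15] = 0.3·(6) + 0.7·(6) = 6; E[bid 10] = -5. Best-responding. ✓
Bidder 2 (valuation low), facing bid 15: bid 10 gives -9, bid 15 gives 1, bid 20 gives 7. Proposed bid 20 is best. ✓
Bidder 2 (valuation high), facing bid 15: bid 10 gives 3, bid 15 gives 0, bid 20 gives 9. Proposed bid 20 is best. ✓

Yes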